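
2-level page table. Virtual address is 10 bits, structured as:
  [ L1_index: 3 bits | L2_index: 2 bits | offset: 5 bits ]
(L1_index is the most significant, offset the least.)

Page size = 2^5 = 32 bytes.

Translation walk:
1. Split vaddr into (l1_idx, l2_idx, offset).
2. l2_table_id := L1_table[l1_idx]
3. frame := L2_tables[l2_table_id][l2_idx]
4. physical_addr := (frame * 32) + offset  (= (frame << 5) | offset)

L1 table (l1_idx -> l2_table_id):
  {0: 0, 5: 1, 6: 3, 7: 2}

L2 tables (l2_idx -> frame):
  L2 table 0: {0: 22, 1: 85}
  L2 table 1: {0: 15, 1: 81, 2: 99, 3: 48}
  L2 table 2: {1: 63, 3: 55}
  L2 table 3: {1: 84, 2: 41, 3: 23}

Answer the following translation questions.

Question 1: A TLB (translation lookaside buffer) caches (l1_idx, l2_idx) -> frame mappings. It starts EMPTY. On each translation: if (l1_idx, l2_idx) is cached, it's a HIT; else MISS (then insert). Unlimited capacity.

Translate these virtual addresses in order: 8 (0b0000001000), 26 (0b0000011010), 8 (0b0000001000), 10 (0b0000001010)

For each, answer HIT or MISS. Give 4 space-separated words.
vaddr=8: (0,0) not in TLB -> MISS, insert
vaddr=26: (0,0) in TLB -> HIT
vaddr=8: (0,0) in TLB -> HIT
vaddr=10: (0,0) in TLB -> HIT

Answer: MISS HIT HIT HIT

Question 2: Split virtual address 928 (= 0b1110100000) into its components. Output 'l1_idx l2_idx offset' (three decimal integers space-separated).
Answer: 7 1 0

Derivation:
vaddr = 928 = 0b1110100000
  top 3 bits -> l1_idx = 7
  next 2 bits -> l2_idx = 1
  bottom 5 bits -> offset = 0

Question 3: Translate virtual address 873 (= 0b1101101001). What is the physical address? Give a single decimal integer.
vaddr = 873 = 0b1101101001
Split: l1_idx=6, l2_idx=3, offset=9
L1[6] = 3
L2[3][3] = 23
paddr = 23 * 32 + 9 = 745

Answer: 745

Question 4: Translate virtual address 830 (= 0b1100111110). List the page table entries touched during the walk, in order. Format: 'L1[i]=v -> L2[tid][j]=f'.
Answer: L1[6]=3 -> L2[3][1]=84

Derivation:
vaddr = 830 = 0b1100111110
Split: l1_idx=6, l2_idx=1, offset=30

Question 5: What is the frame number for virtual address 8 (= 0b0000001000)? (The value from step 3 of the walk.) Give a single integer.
Answer: 22

Derivation:
vaddr = 8: l1_idx=0, l2_idx=0
L1[0] = 0; L2[0][0] = 22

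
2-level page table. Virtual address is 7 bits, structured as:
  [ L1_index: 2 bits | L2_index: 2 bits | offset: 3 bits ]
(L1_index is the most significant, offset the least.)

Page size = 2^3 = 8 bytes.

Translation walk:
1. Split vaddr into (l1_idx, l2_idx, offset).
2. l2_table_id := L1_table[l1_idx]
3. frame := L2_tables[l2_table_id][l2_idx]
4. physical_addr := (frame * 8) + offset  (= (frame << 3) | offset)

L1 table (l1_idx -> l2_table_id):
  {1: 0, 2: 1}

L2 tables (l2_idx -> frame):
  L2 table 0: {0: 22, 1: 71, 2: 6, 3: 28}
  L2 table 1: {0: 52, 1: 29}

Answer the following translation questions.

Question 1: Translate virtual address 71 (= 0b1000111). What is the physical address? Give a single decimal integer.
vaddr = 71 = 0b1000111
Split: l1_idx=2, l2_idx=0, offset=7
L1[2] = 1
L2[1][0] = 52
paddr = 52 * 8 + 7 = 423

Answer: 423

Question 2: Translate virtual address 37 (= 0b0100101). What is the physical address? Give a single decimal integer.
vaddr = 37 = 0b0100101
Split: l1_idx=1, l2_idx=0, offset=5
L1[1] = 0
L2[0][0] = 22
paddr = 22 * 8 + 5 = 181

Answer: 181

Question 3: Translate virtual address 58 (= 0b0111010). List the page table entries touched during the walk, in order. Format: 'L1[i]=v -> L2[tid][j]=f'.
vaddr = 58 = 0b0111010
Split: l1_idx=1, l2_idx=3, offset=2

Answer: L1[1]=0 -> L2[0][3]=28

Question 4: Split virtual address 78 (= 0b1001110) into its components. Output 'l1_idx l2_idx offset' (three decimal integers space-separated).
Answer: 2 1 6

Derivation:
vaddr = 78 = 0b1001110
  top 2 bits -> l1_idx = 2
  next 2 bits -> l2_idx = 1
  bottom 3 bits -> offset = 6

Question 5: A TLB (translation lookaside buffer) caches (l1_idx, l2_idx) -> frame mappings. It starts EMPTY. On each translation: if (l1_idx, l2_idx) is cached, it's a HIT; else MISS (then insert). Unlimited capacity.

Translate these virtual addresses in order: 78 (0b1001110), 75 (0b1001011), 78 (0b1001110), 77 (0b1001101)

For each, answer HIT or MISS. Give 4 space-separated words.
Answer: MISS HIT HIT HIT

Derivation:
vaddr=78: (2,1) not in TLB -> MISS, insert
vaddr=75: (2,1) in TLB -> HIT
vaddr=78: (2,1) in TLB -> HIT
vaddr=77: (2,1) in TLB -> HIT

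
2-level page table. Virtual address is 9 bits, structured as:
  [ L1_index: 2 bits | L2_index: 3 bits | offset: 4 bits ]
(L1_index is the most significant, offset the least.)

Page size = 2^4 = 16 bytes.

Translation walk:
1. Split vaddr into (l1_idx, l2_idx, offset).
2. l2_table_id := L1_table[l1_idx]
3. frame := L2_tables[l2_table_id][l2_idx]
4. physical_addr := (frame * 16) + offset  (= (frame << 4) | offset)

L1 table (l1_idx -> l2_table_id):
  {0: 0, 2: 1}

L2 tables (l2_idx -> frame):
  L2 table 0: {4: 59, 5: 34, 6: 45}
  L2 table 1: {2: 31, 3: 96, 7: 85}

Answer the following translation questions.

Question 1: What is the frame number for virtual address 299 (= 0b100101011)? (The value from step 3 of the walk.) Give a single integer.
Answer: 31

Derivation:
vaddr = 299: l1_idx=2, l2_idx=2
L1[2] = 1; L2[1][2] = 31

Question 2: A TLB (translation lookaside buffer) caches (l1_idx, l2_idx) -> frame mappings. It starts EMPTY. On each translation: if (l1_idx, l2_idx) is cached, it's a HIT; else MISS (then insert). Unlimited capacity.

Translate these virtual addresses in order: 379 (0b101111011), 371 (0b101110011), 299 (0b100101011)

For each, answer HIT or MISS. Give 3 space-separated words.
vaddr=379: (2,7) not in TLB -> MISS, insert
vaddr=371: (2,7) in TLB -> HIT
vaddr=299: (2,2) not in TLB -> MISS, insert

Answer: MISS HIT MISS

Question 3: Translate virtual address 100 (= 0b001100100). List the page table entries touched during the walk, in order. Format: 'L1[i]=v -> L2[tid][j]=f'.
vaddr = 100 = 0b001100100
Split: l1_idx=0, l2_idx=6, offset=4

Answer: L1[0]=0 -> L2[0][6]=45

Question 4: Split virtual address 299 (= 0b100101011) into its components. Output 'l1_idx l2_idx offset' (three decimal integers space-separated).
vaddr = 299 = 0b100101011
  top 2 bits -> l1_idx = 2
  next 3 bits -> l2_idx = 2
  bottom 4 bits -> offset = 11

Answer: 2 2 11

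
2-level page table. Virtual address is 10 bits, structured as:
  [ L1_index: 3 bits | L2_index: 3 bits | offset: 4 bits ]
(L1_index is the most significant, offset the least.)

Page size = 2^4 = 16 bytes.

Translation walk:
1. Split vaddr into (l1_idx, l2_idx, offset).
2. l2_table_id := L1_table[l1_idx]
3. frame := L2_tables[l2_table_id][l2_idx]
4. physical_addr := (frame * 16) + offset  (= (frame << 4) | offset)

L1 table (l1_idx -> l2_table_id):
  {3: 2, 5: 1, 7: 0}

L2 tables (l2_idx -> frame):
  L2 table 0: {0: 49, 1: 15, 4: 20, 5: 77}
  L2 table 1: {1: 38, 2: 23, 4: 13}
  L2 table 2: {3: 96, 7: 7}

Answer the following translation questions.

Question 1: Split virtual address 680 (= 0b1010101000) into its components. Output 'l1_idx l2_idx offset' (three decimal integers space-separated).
vaddr = 680 = 0b1010101000
  top 3 bits -> l1_idx = 5
  next 3 bits -> l2_idx = 2
  bottom 4 bits -> offset = 8

Answer: 5 2 8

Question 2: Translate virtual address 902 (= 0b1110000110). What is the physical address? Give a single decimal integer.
vaddr = 902 = 0b1110000110
Split: l1_idx=7, l2_idx=0, offset=6
L1[7] = 0
L2[0][0] = 49
paddr = 49 * 16 + 6 = 790

Answer: 790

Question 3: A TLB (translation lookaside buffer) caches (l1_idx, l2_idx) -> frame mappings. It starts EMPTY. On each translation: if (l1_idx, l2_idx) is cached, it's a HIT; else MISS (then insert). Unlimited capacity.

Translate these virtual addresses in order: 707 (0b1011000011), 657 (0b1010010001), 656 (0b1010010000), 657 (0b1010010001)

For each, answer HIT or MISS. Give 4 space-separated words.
vaddr=707: (5,4) not in TLB -> MISS, insert
vaddr=657: (5,1) not in TLB -> MISS, insert
vaddr=656: (5,1) in TLB -> HIT
vaddr=657: (5,1) in TLB -> HIT

Answer: MISS MISS HIT HIT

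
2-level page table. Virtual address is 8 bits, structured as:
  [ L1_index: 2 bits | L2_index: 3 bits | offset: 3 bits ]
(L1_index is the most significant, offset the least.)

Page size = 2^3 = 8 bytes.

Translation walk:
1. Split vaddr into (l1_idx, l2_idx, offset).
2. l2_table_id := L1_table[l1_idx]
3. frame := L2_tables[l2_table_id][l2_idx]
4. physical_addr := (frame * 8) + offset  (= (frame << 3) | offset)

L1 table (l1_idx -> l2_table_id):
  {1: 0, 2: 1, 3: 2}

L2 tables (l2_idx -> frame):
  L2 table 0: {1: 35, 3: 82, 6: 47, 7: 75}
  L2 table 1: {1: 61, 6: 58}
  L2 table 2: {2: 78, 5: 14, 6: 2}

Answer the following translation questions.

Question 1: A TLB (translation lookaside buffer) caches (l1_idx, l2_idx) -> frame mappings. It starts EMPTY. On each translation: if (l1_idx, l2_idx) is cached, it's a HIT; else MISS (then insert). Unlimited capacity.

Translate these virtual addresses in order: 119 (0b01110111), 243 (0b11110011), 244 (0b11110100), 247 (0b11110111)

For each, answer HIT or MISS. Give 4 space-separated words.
Answer: MISS MISS HIT HIT

Derivation:
vaddr=119: (1,6) not in TLB -> MISS, insert
vaddr=243: (3,6) not in TLB -> MISS, insert
vaddr=244: (3,6) in TLB -> HIT
vaddr=247: (3,6) in TLB -> HIT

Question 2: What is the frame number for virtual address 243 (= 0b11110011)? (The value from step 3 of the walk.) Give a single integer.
vaddr = 243: l1_idx=3, l2_idx=6
L1[3] = 2; L2[2][6] = 2

Answer: 2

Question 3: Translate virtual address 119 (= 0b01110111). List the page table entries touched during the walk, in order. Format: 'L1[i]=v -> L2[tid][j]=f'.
Answer: L1[1]=0 -> L2[0][6]=47

Derivation:
vaddr = 119 = 0b01110111
Split: l1_idx=1, l2_idx=6, offset=7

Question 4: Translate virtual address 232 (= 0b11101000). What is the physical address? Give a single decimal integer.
vaddr = 232 = 0b11101000
Split: l1_idx=3, l2_idx=5, offset=0
L1[3] = 2
L2[2][5] = 14
paddr = 14 * 8 + 0 = 112

Answer: 112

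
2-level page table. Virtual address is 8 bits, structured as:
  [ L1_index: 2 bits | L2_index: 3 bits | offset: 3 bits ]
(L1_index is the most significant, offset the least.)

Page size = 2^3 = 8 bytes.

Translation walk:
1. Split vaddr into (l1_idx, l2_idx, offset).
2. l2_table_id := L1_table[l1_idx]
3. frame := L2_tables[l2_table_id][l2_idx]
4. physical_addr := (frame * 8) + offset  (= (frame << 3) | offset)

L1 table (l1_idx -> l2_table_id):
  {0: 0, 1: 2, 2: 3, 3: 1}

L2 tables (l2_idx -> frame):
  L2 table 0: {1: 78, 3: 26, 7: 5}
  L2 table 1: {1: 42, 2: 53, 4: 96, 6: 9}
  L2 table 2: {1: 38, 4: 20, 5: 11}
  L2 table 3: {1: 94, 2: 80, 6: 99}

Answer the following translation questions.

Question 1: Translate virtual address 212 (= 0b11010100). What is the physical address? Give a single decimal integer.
Answer: 428

Derivation:
vaddr = 212 = 0b11010100
Split: l1_idx=3, l2_idx=2, offset=4
L1[3] = 1
L2[1][2] = 53
paddr = 53 * 8 + 4 = 428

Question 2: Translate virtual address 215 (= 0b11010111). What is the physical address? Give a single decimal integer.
Answer: 431

Derivation:
vaddr = 215 = 0b11010111
Split: l1_idx=3, l2_idx=2, offset=7
L1[3] = 1
L2[1][2] = 53
paddr = 53 * 8 + 7 = 431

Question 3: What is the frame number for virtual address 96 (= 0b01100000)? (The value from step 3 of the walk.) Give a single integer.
Answer: 20

Derivation:
vaddr = 96: l1_idx=1, l2_idx=4
L1[1] = 2; L2[2][4] = 20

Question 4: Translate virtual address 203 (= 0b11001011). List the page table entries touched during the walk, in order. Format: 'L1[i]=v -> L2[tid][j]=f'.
Answer: L1[3]=1 -> L2[1][1]=42

Derivation:
vaddr = 203 = 0b11001011
Split: l1_idx=3, l2_idx=1, offset=3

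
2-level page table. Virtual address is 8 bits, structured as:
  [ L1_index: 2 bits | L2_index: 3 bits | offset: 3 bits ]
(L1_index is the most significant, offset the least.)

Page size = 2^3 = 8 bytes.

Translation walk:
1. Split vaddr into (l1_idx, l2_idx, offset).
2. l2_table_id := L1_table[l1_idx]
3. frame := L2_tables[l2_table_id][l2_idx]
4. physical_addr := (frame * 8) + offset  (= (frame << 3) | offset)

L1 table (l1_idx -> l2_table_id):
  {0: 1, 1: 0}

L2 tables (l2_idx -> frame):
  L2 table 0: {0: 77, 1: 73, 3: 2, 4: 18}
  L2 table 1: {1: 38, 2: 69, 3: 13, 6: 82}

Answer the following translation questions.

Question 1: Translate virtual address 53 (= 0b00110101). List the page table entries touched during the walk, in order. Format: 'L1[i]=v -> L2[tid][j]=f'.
vaddr = 53 = 0b00110101
Split: l1_idx=0, l2_idx=6, offset=5

Answer: L1[0]=1 -> L2[1][6]=82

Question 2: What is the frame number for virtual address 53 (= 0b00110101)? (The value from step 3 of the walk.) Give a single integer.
Answer: 82

Derivation:
vaddr = 53: l1_idx=0, l2_idx=6
L1[0] = 1; L2[1][6] = 82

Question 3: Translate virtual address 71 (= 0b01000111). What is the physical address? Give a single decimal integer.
Answer: 623

Derivation:
vaddr = 71 = 0b01000111
Split: l1_idx=1, l2_idx=0, offset=7
L1[1] = 0
L2[0][0] = 77
paddr = 77 * 8 + 7 = 623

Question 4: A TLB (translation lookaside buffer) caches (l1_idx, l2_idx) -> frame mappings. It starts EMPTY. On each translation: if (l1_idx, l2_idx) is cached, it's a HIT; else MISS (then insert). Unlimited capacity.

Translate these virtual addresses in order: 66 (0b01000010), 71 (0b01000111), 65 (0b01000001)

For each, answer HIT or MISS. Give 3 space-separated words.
vaddr=66: (1,0) not in TLB -> MISS, insert
vaddr=71: (1,0) in TLB -> HIT
vaddr=65: (1,0) in TLB -> HIT

Answer: MISS HIT HIT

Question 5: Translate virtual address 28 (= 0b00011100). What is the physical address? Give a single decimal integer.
Answer: 108

Derivation:
vaddr = 28 = 0b00011100
Split: l1_idx=0, l2_idx=3, offset=4
L1[0] = 1
L2[1][3] = 13
paddr = 13 * 8 + 4 = 108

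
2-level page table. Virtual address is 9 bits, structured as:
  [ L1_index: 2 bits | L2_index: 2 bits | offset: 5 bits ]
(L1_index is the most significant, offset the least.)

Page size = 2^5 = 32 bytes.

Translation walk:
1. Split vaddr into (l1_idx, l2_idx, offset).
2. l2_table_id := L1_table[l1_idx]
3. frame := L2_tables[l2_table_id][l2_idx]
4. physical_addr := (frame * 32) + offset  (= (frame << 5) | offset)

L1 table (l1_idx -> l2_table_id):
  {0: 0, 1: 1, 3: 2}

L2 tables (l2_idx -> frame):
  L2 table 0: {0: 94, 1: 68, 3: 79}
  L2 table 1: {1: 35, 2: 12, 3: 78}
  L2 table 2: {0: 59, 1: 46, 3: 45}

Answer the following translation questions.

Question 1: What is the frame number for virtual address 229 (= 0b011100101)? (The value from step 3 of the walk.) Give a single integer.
vaddr = 229: l1_idx=1, l2_idx=3
L1[1] = 1; L2[1][3] = 78

Answer: 78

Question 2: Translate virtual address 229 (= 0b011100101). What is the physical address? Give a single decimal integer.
vaddr = 229 = 0b011100101
Split: l1_idx=1, l2_idx=3, offset=5
L1[1] = 1
L2[1][3] = 78
paddr = 78 * 32 + 5 = 2501

Answer: 2501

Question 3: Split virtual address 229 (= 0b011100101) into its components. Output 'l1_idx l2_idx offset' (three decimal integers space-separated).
Answer: 1 3 5

Derivation:
vaddr = 229 = 0b011100101
  top 2 bits -> l1_idx = 1
  next 2 bits -> l2_idx = 3
  bottom 5 bits -> offset = 5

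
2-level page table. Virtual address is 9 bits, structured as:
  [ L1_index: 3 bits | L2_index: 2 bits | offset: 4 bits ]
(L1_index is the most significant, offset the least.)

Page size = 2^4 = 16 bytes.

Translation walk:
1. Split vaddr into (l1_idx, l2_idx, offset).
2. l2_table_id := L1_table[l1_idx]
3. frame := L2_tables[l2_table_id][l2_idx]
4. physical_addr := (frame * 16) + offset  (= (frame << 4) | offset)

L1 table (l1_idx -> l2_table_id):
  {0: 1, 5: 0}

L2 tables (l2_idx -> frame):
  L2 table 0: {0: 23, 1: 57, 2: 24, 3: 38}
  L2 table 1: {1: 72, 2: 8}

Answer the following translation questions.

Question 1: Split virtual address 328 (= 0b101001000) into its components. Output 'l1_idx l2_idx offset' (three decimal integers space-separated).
Answer: 5 0 8

Derivation:
vaddr = 328 = 0b101001000
  top 3 bits -> l1_idx = 5
  next 2 bits -> l2_idx = 0
  bottom 4 bits -> offset = 8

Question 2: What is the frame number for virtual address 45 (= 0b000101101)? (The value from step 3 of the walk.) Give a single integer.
Answer: 8

Derivation:
vaddr = 45: l1_idx=0, l2_idx=2
L1[0] = 1; L2[1][2] = 8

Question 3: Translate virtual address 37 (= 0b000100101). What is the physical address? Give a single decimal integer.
Answer: 133

Derivation:
vaddr = 37 = 0b000100101
Split: l1_idx=0, l2_idx=2, offset=5
L1[0] = 1
L2[1][2] = 8
paddr = 8 * 16 + 5 = 133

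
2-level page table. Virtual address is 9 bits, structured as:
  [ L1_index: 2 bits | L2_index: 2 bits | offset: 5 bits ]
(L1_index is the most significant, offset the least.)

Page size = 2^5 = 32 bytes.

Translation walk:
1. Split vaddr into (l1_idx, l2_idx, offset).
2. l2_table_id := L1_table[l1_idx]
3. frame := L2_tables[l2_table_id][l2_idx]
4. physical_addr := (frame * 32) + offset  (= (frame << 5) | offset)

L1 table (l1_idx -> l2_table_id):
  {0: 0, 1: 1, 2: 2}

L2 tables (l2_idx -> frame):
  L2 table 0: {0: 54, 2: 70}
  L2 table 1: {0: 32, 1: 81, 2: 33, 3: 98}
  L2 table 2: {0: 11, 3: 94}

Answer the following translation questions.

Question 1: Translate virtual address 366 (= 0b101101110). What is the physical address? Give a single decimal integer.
Answer: 3022

Derivation:
vaddr = 366 = 0b101101110
Split: l1_idx=2, l2_idx=3, offset=14
L1[2] = 2
L2[2][3] = 94
paddr = 94 * 32 + 14 = 3022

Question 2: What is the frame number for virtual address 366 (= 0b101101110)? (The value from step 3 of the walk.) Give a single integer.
Answer: 94

Derivation:
vaddr = 366: l1_idx=2, l2_idx=3
L1[2] = 2; L2[2][3] = 94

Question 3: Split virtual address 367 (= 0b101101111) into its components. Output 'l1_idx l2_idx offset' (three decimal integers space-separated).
Answer: 2 3 15

Derivation:
vaddr = 367 = 0b101101111
  top 2 bits -> l1_idx = 2
  next 2 bits -> l2_idx = 3
  bottom 5 bits -> offset = 15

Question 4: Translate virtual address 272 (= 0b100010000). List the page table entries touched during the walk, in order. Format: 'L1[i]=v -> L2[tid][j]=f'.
Answer: L1[2]=2 -> L2[2][0]=11

Derivation:
vaddr = 272 = 0b100010000
Split: l1_idx=2, l2_idx=0, offset=16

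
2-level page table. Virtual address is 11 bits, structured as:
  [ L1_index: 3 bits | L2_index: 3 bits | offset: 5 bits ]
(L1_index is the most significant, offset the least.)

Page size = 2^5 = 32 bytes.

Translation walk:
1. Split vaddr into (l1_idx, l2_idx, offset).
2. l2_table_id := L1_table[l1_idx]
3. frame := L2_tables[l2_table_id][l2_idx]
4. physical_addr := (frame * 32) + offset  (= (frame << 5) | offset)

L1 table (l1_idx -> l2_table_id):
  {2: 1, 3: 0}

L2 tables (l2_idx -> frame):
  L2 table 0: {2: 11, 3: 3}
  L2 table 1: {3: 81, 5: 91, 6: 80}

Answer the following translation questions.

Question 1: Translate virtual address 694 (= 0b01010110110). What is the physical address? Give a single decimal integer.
Answer: 2934

Derivation:
vaddr = 694 = 0b01010110110
Split: l1_idx=2, l2_idx=5, offset=22
L1[2] = 1
L2[1][5] = 91
paddr = 91 * 32 + 22 = 2934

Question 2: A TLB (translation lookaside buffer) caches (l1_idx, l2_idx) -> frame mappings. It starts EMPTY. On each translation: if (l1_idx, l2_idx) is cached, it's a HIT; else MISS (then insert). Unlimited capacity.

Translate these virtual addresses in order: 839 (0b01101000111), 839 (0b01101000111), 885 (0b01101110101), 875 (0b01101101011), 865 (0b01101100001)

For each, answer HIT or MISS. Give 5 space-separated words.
vaddr=839: (3,2) not in TLB -> MISS, insert
vaddr=839: (3,2) in TLB -> HIT
vaddr=885: (3,3) not in TLB -> MISS, insert
vaddr=875: (3,3) in TLB -> HIT
vaddr=865: (3,3) in TLB -> HIT

Answer: MISS HIT MISS HIT HIT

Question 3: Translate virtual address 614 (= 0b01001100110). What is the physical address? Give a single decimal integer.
vaddr = 614 = 0b01001100110
Split: l1_idx=2, l2_idx=3, offset=6
L1[2] = 1
L2[1][3] = 81
paddr = 81 * 32 + 6 = 2598

Answer: 2598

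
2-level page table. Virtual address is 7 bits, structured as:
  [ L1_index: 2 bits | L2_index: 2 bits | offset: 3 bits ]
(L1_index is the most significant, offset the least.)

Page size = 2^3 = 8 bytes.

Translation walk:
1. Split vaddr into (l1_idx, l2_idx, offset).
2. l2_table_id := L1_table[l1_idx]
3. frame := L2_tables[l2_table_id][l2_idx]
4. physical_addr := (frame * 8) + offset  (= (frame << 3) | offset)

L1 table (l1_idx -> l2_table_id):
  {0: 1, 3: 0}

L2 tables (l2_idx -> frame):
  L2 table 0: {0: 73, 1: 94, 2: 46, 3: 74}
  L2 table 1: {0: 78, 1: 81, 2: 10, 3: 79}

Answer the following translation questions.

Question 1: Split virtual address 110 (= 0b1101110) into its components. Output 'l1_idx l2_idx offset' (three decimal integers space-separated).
Answer: 3 1 6

Derivation:
vaddr = 110 = 0b1101110
  top 2 bits -> l1_idx = 3
  next 2 bits -> l2_idx = 1
  bottom 3 bits -> offset = 6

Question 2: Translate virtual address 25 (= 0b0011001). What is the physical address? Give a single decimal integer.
Answer: 633

Derivation:
vaddr = 25 = 0b0011001
Split: l1_idx=0, l2_idx=3, offset=1
L1[0] = 1
L2[1][3] = 79
paddr = 79 * 8 + 1 = 633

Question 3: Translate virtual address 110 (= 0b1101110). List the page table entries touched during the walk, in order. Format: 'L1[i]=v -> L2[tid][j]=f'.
Answer: L1[3]=0 -> L2[0][1]=94

Derivation:
vaddr = 110 = 0b1101110
Split: l1_idx=3, l2_idx=1, offset=6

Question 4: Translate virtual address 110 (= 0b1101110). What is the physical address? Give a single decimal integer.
vaddr = 110 = 0b1101110
Split: l1_idx=3, l2_idx=1, offset=6
L1[3] = 0
L2[0][1] = 94
paddr = 94 * 8 + 6 = 758

Answer: 758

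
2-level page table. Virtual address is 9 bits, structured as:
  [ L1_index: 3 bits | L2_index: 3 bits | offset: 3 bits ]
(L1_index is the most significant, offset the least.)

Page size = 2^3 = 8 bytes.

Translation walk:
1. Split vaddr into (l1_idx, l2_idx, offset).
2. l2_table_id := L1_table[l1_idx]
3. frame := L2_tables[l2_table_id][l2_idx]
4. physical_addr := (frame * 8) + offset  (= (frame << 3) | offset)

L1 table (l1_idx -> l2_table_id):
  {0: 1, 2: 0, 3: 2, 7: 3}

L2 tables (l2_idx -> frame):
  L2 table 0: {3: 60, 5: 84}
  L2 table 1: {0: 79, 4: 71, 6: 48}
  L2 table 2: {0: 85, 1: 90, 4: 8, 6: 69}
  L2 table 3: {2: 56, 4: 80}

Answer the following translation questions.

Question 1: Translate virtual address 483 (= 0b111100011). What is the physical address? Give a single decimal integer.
vaddr = 483 = 0b111100011
Split: l1_idx=7, l2_idx=4, offset=3
L1[7] = 3
L2[3][4] = 80
paddr = 80 * 8 + 3 = 643

Answer: 643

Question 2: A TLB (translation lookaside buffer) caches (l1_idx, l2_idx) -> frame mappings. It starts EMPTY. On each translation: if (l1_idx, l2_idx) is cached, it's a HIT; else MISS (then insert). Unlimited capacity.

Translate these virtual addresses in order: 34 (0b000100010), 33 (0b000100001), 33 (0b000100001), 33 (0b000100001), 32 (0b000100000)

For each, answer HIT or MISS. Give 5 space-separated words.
Answer: MISS HIT HIT HIT HIT

Derivation:
vaddr=34: (0,4) not in TLB -> MISS, insert
vaddr=33: (0,4) in TLB -> HIT
vaddr=33: (0,4) in TLB -> HIT
vaddr=33: (0,4) in TLB -> HIT
vaddr=32: (0,4) in TLB -> HIT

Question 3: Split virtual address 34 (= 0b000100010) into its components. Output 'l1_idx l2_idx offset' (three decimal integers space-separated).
vaddr = 34 = 0b000100010
  top 3 bits -> l1_idx = 0
  next 3 bits -> l2_idx = 4
  bottom 3 bits -> offset = 2

Answer: 0 4 2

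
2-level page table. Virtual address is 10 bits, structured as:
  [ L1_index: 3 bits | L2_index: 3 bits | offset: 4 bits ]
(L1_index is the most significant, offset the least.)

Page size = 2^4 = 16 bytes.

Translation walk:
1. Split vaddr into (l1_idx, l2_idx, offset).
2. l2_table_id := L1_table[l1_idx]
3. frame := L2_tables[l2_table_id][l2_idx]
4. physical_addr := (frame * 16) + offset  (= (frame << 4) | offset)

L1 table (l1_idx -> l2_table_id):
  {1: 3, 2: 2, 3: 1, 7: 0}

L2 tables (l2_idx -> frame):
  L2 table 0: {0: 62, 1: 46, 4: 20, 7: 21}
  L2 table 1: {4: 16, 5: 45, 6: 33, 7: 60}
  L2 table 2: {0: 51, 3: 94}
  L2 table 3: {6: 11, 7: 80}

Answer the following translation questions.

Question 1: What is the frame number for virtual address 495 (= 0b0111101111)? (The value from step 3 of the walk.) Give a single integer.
vaddr = 495: l1_idx=3, l2_idx=6
L1[3] = 1; L2[1][6] = 33

Answer: 33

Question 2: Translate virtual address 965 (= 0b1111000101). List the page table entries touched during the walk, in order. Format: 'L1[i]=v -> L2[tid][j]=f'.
vaddr = 965 = 0b1111000101
Split: l1_idx=7, l2_idx=4, offset=5

Answer: L1[7]=0 -> L2[0][4]=20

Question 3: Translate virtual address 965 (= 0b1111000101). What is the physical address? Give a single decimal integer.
vaddr = 965 = 0b1111000101
Split: l1_idx=7, l2_idx=4, offset=5
L1[7] = 0
L2[0][4] = 20
paddr = 20 * 16 + 5 = 325

Answer: 325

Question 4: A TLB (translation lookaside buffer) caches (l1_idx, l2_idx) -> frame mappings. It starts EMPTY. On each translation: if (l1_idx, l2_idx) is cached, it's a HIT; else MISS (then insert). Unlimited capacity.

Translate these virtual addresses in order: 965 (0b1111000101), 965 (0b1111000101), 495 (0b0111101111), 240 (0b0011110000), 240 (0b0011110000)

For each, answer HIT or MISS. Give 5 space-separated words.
vaddr=965: (7,4) not in TLB -> MISS, insert
vaddr=965: (7,4) in TLB -> HIT
vaddr=495: (3,6) not in TLB -> MISS, insert
vaddr=240: (1,7) not in TLB -> MISS, insert
vaddr=240: (1,7) in TLB -> HIT

Answer: MISS HIT MISS MISS HIT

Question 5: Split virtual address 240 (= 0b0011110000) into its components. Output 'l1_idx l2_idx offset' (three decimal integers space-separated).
vaddr = 240 = 0b0011110000
  top 3 bits -> l1_idx = 1
  next 3 bits -> l2_idx = 7
  bottom 4 bits -> offset = 0

Answer: 1 7 0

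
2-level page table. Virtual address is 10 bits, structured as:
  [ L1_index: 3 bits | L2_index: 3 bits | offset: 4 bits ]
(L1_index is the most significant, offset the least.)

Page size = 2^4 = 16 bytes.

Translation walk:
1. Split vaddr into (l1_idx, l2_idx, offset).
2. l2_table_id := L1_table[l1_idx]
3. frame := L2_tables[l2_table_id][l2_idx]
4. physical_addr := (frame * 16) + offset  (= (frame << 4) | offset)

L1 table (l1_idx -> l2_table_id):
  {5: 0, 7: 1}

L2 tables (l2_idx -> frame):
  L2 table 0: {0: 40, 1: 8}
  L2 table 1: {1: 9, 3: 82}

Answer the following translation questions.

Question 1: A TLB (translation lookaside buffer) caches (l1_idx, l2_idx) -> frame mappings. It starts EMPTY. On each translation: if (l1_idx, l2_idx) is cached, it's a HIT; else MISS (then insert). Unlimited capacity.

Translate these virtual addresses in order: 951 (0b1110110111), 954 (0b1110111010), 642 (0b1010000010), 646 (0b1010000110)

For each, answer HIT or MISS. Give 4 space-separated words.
Answer: MISS HIT MISS HIT

Derivation:
vaddr=951: (7,3) not in TLB -> MISS, insert
vaddr=954: (7,3) in TLB -> HIT
vaddr=642: (5,0) not in TLB -> MISS, insert
vaddr=646: (5,0) in TLB -> HIT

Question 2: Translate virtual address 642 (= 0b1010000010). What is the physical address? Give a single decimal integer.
vaddr = 642 = 0b1010000010
Split: l1_idx=5, l2_idx=0, offset=2
L1[5] = 0
L2[0][0] = 40
paddr = 40 * 16 + 2 = 642

Answer: 642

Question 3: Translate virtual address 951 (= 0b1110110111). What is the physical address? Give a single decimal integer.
vaddr = 951 = 0b1110110111
Split: l1_idx=7, l2_idx=3, offset=7
L1[7] = 1
L2[1][3] = 82
paddr = 82 * 16 + 7 = 1319

Answer: 1319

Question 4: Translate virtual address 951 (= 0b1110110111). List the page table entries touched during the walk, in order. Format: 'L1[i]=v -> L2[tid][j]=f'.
vaddr = 951 = 0b1110110111
Split: l1_idx=7, l2_idx=3, offset=7

Answer: L1[7]=1 -> L2[1][3]=82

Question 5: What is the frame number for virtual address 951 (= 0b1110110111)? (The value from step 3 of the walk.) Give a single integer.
Answer: 82

Derivation:
vaddr = 951: l1_idx=7, l2_idx=3
L1[7] = 1; L2[1][3] = 82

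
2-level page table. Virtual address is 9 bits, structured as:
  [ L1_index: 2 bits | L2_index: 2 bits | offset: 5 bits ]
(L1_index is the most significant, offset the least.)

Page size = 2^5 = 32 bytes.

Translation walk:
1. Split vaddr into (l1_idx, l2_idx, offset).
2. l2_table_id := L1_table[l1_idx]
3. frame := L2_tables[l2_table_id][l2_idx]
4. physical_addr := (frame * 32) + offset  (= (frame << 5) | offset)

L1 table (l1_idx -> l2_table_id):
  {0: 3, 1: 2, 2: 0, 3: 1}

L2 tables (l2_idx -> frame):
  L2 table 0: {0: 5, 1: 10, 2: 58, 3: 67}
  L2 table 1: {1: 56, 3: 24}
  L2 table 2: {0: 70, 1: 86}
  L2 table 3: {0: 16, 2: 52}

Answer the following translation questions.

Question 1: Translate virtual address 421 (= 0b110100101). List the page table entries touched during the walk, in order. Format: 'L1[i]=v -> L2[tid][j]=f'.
vaddr = 421 = 0b110100101
Split: l1_idx=3, l2_idx=1, offset=5

Answer: L1[3]=1 -> L2[1][1]=56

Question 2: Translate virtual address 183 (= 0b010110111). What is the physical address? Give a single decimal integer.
vaddr = 183 = 0b010110111
Split: l1_idx=1, l2_idx=1, offset=23
L1[1] = 2
L2[2][1] = 86
paddr = 86 * 32 + 23 = 2775

Answer: 2775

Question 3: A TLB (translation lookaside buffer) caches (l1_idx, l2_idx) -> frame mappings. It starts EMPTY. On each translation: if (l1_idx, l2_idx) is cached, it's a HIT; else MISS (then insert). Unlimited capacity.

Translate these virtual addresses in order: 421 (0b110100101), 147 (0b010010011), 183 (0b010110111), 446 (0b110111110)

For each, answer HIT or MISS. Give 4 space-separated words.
vaddr=421: (3,1) not in TLB -> MISS, insert
vaddr=147: (1,0) not in TLB -> MISS, insert
vaddr=183: (1,1) not in TLB -> MISS, insert
vaddr=446: (3,1) in TLB -> HIT

Answer: MISS MISS MISS HIT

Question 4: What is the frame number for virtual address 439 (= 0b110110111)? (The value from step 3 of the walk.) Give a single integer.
vaddr = 439: l1_idx=3, l2_idx=1
L1[3] = 1; L2[1][1] = 56

Answer: 56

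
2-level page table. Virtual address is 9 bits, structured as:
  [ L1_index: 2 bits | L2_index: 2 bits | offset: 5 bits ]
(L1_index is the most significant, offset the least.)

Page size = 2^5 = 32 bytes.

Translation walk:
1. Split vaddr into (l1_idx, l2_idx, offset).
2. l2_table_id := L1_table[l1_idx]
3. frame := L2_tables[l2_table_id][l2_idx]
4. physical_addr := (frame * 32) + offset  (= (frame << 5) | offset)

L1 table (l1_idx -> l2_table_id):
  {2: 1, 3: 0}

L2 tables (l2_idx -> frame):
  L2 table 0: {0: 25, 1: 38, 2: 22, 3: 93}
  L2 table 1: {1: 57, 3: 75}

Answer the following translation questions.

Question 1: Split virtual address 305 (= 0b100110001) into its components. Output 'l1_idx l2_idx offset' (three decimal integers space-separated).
vaddr = 305 = 0b100110001
  top 2 bits -> l1_idx = 2
  next 2 bits -> l2_idx = 1
  bottom 5 bits -> offset = 17

Answer: 2 1 17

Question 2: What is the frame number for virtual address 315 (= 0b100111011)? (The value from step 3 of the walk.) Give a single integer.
Answer: 57

Derivation:
vaddr = 315: l1_idx=2, l2_idx=1
L1[2] = 1; L2[1][1] = 57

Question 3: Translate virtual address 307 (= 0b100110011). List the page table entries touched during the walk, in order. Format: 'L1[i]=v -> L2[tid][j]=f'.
Answer: L1[2]=1 -> L2[1][1]=57

Derivation:
vaddr = 307 = 0b100110011
Split: l1_idx=2, l2_idx=1, offset=19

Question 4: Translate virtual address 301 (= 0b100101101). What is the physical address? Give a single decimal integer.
vaddr = 301 = 0b100101101
Split: l1_idx=2, l2_idx=1, offset=13
L1[2] = 1
L2[1][1] = 57
paddr = 57 * 32 + 13 = 1837

Answer: 1837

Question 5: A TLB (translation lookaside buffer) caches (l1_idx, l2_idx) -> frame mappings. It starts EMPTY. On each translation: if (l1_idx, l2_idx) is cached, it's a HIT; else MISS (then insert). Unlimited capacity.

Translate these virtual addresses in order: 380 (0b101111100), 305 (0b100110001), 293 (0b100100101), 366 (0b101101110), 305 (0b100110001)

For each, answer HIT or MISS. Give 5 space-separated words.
vaddr=380: (2,3) not in TLB -> MISS, insert
vaddr=305: (2,1) not in TLB -> MISS, insert
vaddr=293: (2,1) in TLB -> HIT
vaddr=366: (2,3) in TLB -> HIT
vaddr=305: (2,1) in TLB -> HIT

Answer: MISS MISS HIT HIT HIT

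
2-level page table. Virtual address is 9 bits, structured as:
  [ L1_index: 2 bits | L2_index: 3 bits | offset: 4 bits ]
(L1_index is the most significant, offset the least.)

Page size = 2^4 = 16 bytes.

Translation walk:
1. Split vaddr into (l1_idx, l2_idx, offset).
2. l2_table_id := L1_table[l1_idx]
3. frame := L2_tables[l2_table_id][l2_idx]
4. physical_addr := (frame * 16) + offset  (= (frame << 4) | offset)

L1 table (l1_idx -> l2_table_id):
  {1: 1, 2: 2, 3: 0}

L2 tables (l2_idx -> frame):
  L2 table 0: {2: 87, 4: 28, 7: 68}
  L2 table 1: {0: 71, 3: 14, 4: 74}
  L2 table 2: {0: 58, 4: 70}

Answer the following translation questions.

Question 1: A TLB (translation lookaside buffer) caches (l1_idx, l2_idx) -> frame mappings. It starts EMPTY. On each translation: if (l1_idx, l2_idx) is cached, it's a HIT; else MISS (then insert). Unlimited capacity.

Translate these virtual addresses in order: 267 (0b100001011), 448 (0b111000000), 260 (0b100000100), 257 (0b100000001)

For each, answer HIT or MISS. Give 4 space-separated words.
vaddr=267: (2,0) not in TLB -> MISS, insert
vaddr=448: (3,4) not in TLB -> MISS, insert
vaddr=260: (2,0) in TLB -> HIT
vaddr=257: (2,0) in TLB -> HIT

Answer: MISS MISS HIT HIT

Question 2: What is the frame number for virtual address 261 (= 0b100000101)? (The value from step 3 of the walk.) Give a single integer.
Answer: 58

Derivation:
vaddr = 261: l1_idx=2, l2_idx=0
L1[2] = 2; L2[2][0] = 58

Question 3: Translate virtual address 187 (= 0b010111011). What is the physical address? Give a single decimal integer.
Answer: 235

Derivation:
vaddr = 187 = 0b010111011
Split: l1_idx=1, l2_idx=3, offset=11
L1[1] = 1
L2[1][3] = 14
paddr = 14 * 16 + 11 = 235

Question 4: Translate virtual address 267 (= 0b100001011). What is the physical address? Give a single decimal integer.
Answer: 939

Derivation:
vaddr = 267 = 0b100001011
Split: l1_idx=2, l2_idx=0, offset=11
L1[2] = 2
L2[2][0] = 58
paddr = 58 * 16 + 11 = 939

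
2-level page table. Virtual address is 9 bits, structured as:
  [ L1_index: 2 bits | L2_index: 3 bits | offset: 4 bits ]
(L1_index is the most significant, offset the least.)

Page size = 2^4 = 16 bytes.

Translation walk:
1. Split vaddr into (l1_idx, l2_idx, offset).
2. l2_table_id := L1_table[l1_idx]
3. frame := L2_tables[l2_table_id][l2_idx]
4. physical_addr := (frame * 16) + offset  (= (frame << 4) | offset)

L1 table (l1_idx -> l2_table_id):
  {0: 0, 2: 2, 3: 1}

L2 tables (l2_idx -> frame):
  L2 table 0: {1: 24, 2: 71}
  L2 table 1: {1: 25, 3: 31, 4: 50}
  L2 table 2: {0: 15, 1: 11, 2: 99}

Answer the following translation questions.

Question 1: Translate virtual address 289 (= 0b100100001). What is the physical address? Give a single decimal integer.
Answer: 1585

Derivation:
vaddr = 289 = 0b100100001
Split: l1_idx=2, l2_idx=2, offset=1
L1[2] = 2
L2[2][2] = 99
paddr = 99 * 16 + 1 = 1585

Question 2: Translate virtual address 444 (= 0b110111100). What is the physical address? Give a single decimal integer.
Answer: 508

Derivation:
vaddr = 444 = 0b110111100
Split: l1_idx=3, l2_idx=3, offset=12
L1[3] = 1
L2[1][3] = 31
paddr = 31 * 16 + 12 = 508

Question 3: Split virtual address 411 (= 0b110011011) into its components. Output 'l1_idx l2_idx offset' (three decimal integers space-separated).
vaddr = 411 = 0b110011011
  top 2 bits -> l1_idx = 3
  next 3 bits -> l2_idx = 1
  bottom 4 bits -> offset = 11

Answer: 3 1 11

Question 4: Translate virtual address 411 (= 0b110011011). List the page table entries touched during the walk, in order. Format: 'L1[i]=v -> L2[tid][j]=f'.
vaddr = 411 = 0b110011011
Split: l1_idx=3, l2_idx=1, offset=11

Answer: L1[3]=1 -> L2[1][1]=25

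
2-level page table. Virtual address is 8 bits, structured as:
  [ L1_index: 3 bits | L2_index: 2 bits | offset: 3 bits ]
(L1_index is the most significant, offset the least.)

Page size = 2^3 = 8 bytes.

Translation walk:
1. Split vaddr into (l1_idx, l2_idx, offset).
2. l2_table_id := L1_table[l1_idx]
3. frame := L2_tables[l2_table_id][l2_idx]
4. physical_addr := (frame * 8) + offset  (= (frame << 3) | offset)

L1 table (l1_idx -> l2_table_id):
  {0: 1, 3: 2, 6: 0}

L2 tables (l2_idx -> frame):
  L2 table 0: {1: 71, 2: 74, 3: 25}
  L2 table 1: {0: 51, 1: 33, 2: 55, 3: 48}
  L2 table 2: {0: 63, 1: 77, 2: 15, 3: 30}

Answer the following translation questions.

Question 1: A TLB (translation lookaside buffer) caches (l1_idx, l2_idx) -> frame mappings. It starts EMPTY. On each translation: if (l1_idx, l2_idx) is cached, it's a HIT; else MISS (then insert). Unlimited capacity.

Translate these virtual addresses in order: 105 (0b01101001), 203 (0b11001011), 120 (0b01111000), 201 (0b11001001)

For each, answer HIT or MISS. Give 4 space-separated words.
vaddr=105: (3,1) not in TLB -> MISS, insert
vaddr=203: (6,1) not in TLB -> MISS, insert
vaddr=120: (3,3) not in TLB -> MISS, insert
vaddr=201: (6,1) in TLB -> HIT

Answer: MISS MISS MISS HIT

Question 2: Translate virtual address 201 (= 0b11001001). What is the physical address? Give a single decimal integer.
Answer: 569

Derivation:
vaddr = 201 = 0b11001001
Split: l1_idx=6, l2_idx=1, offset=1
L1[6] = 0
L2[0][1] = 71
paddr = 71 * 8 + 1 = 569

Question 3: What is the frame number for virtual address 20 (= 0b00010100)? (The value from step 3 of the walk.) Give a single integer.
Answer: 55

Derivation:
vaddr = 20: l1_idx=0, l2_idx=2
L1[0] = 1; L2[1][2] = 55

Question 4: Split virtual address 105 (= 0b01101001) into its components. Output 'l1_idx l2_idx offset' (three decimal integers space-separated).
vaddr = 105 = 0b01101001
  top 3 bits -> l1_idx = 3
  next 2 bits -> l2_idx = 1
  bottom 3 bits -> offset = 1

Answer: 3 1 1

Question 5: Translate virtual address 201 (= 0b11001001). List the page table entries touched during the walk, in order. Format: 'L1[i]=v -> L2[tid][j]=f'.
Answer: L1[6]=0 -> L2[0][1]=71

Derivation:
vaddr = 201 = 0b11001001
Split: l1_idx=6, l2_idx=1, offset=1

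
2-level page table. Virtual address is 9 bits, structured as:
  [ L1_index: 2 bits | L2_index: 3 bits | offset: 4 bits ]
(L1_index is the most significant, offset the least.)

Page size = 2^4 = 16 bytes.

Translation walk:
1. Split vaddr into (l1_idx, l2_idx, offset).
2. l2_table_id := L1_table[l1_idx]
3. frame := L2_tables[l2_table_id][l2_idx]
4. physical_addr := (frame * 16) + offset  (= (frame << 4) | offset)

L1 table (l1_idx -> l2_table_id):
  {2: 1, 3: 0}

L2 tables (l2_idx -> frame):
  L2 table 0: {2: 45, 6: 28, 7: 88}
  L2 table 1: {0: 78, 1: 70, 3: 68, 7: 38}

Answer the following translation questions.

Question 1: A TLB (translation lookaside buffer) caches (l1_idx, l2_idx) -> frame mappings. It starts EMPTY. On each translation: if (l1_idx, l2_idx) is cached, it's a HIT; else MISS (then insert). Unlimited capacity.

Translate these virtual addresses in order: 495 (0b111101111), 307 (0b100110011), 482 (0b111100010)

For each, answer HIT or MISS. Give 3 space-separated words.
vaddr=495: (3,6) not in TLB -> MISS, insert
vaddr=307: (2,3) not in TLB -> MISS, insert
vaddr=482: (3,6) in TLB -> HIT

Answer: MISS MISS HIT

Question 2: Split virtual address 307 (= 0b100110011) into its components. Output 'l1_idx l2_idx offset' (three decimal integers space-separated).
Answer: 2 3 3

Derivation:
vaddr = 307 = 0b100110011
  top 2 bits -> l1_idx = 2
  next 3 bits -> l2_idx = 3
  bottom 4 bits -> offset = 3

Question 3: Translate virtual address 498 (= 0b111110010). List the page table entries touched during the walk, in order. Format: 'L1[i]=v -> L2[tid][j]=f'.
Answer: L1[3]=0 -> L2[0][7]=88

Derivation:
vaddr = 498 = 0b111110010
Split: l1_idx=3, l2_idx=7, offset=2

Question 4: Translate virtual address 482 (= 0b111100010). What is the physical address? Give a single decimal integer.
vaddr = 482 = 0b111100010
Split: l1_idx=3, l2_idx=6, offset=2
L1[3] = 0
L2[0][6] = 28
paddr = 28 * 16 + 2 = 450

Answer: 450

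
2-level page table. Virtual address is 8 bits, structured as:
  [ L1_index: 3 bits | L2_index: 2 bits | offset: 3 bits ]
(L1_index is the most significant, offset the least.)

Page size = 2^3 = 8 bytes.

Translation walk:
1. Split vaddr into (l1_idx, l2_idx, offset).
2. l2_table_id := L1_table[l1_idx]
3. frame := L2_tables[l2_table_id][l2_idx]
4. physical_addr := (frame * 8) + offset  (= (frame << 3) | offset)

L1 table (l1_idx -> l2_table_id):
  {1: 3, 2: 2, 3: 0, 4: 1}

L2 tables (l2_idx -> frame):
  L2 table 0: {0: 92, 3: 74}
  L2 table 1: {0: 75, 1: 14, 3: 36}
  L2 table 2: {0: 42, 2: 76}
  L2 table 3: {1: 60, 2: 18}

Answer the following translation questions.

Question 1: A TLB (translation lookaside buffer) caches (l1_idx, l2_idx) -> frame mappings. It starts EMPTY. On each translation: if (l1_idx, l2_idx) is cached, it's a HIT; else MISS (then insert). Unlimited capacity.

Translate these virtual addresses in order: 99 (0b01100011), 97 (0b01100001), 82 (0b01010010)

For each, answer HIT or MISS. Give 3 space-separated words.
Answer: MISS HIT MISS

Derivation:
vaddr=99: (3,0) not in TLB -> MISS, insert
vaddr=97: (3,0) in TLB -> HIT
vaddr=82: (2,2) not in TLB -> MISS, insert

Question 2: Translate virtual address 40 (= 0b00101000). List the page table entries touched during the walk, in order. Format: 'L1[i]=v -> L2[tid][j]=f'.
vaddr = 40 = 0b00101000
Split: l1_idx=1, l2_idx=1, offset=0

Answer: L1[1]=3 -> L2[3][1]=60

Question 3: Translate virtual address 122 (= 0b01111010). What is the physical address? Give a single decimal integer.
Answer: 594

Derivation:
vaddr = 122 = 0b01111010
Split: l1_idx=3, l2_idx=3, offset=2
L1[3] = 0
L2[0][3] = 74
paddr = 74 * 8 + 2 = 594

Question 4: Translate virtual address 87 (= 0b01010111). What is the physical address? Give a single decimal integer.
Answer: 615

Derivation:
vaddr = 87 = 0b01010111
Split: l1_idx=2, l2_idx=2, offset=7
L1[2] = 2
L2[2][2] = 76
paddr = 76 * 8 + 7 = 615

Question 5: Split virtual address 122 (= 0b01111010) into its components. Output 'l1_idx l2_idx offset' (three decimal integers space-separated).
Answer: 3 3 2

Derivation:
vaddr = 122 = 0b01111010
  top 3 bits -> l1_idx = 3
  next 2 bits -> l2_idx = 3
  bottom 3 bits -> offset = 2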